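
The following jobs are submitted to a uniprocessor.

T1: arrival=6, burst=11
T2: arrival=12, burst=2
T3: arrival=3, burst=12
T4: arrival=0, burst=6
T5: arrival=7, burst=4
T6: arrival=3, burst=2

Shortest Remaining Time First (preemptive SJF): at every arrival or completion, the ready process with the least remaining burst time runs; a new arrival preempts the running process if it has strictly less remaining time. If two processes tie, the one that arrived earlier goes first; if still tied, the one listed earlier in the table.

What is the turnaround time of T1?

Schedule: | T4 0-3 | T6 3-5 | T4 5-8 | T5 8-12 | T2 12-14 | T1 14-25 | T3 25-37 |
Completion: T1=25  T2=14  T3=37  T4=8  T5=12  T6=5
Turnaround (C−A): T1=19  T2=2  T3=34  T4=8  T5=5  T6=2
Turnaround(T1) = completion − arrival = 25 − 6 = 19

19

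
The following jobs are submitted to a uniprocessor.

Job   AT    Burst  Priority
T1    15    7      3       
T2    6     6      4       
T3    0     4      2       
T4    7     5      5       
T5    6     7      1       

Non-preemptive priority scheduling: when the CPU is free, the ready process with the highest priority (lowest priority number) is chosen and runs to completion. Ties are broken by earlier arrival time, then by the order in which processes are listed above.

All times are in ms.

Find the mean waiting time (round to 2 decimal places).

Schedule: | T3 0-4 | idle 4-6 | T5 6-13 | T2 13-19 | T1 19-26 | T4 26-31 |
Completion: T1=26  T2=19  T3=4  T4=31  T5=13
Turnaround (C−A): T1=11  T2=13  T3=4  T4=24  T5=7
Waiting times: T1=4, T2=7, T3=0, T4=19, T5=0
Average waiting = (4+7+0+19+0) / 5 = 30/5 = 6.00

6.00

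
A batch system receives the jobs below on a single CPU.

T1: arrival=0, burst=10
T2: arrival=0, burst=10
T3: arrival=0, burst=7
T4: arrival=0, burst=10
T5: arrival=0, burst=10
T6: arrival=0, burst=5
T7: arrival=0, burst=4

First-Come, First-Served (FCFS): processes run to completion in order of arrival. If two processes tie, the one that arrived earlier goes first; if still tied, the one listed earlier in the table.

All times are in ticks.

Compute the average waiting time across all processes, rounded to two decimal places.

Timeline: | T1 0-10 | T2 10-20 | T3 20-27 | T4 27-37 | T5 37-47 | T6 47-52 | T7 52-56 |
Completion: T1=10  T2=20  T3=27  T4=37  T5=47  T6=52  T7=56
Turnaround (C−A): T1=10  T2=20  T3=27  T4=37  T5=47  T6=52  T7=56
Waiting times: T1=0, T2=10, T3=20, T4=27, T5=37, T6=47, T7=52
Average waiting = (0+10+20+27+37+47+52) / 7 = 193/7 = 27.57

27.57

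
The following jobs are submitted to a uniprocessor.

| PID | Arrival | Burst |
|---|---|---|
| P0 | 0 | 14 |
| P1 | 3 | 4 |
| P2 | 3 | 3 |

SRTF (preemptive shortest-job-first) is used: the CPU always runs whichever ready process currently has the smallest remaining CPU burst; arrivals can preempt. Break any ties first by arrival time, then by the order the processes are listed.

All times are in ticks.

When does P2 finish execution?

6

Timeline: | P0 0-3 | P2 3-6 | P1 6-10 | P0 10-21 |
Completion: P0=21  P1=10  P2=6
Turnaround (C−A): P0=21  P1=7  P2=3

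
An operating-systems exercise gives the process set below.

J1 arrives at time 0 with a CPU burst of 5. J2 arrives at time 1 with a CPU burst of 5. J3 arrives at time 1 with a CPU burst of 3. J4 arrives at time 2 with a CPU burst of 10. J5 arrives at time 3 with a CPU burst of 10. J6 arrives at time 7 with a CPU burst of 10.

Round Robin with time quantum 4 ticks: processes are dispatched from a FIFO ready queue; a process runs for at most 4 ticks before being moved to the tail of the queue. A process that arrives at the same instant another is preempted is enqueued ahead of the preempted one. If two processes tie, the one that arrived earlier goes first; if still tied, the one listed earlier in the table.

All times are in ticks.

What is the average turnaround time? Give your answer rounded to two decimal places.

27.50

Gantt: | J1 0-4 | J2 4-8 | J3 8-11 | J4 11-15 | J5 15-19 | J1 19-20 | J6 20-24 | J2 24-25 | J4 25-29 | J5 29-33 | J6 33-37 | J4 37-39 | J5 39-41 | J6 41-43 |
Completion: J1=20  J2=25  J3=11  J4=39  J5=41  J6=43
Turnaround (C−A): J1=20  J2=24  J3=10  J4=37  J5=38  J6=36
Turnaround times: J1=20, J2=24, J3=10, J4=37, J5=38, J6=36
Average turnaround = (20+24+10+37+38+36) / 6 = 165/6 = 27.50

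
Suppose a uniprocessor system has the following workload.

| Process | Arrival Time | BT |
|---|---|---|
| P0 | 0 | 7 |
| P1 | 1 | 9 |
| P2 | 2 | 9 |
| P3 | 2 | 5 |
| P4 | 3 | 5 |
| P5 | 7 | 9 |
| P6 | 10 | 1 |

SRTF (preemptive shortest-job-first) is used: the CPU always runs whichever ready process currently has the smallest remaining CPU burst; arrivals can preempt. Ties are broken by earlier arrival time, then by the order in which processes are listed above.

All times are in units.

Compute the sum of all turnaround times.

132

Schedule: | P0 0-7 | P3 7-10 | P6 10-11 | P3 11-13 | P4 13-18 | P1 18-27 | P2 27-36 | P5 36-45 |
Completion: P0=7  P1=27  P2=36  P3=13  P4=18  P5=45  P6=11
Turnaround (C−A): P0=7  P1=26  P2=34  P3=11  P4=15  P5=38  P6=1
Turnaround = completion − arrival: P0=7, P1=26, P2=34, P3=11, P4=15, P5=38, P6=1
Total turnaround = 7 + 26 + 34 + 11 + 15 + 38 + 1 = 132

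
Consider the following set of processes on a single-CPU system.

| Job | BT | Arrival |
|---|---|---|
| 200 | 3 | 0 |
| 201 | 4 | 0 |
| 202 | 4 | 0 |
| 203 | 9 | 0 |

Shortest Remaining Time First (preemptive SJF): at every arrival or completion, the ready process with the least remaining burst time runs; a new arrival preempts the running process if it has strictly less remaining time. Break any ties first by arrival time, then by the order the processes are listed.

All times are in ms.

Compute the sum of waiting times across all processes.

21

Gantt: | 200 0-3 | 201 3-7 | 202 7-11 | 203 11-20 |
Completion: 200=3  201=7  202=11  203=20
Turnaround (C−A): 200=3  201=7  202=11  203=20
Waiting = turnaround − burst: 200=0, 201=3, 202=7, 203=11
Total waiting = 0 + 3 + 7 + 11 = 21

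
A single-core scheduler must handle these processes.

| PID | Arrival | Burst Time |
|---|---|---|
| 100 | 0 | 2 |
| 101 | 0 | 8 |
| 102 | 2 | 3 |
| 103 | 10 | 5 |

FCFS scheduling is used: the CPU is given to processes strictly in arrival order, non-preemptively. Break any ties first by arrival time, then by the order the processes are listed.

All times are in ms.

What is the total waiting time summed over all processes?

13

Schedule: | 100 0-2 | 101 2-10 | 102 10-13 | 103 13-18 |
Completion: 100=2  101=10  102=13  103=18
Waiting = turnaround − burst: 100=0, 101=2, 102=8, 103=3
Total waiting = 0 + 2 + 8 + 3 = 13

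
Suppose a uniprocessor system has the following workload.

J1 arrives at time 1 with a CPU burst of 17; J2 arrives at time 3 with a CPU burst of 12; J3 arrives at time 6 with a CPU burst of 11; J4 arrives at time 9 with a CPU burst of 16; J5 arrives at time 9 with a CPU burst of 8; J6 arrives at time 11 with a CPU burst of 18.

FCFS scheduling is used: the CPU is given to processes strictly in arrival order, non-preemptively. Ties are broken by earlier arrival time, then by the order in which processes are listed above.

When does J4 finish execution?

Schedule: | idle 0-1 | J1 1-18 | J2 18-30 | J3 30-41 | J4 41-57 | J5 57-65 | J6 65-83 |
Completion: J1=18  J2=30  J3=41  J4=57  J5=65  J6=83

57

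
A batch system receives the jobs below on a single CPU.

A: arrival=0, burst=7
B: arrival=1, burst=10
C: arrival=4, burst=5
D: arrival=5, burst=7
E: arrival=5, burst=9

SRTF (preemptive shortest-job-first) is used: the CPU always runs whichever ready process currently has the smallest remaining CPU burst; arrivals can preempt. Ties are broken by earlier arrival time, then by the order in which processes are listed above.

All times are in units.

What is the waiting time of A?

0

Gantt: | A 0-7 | C 7-12 | D 12-19 | E 19-28 | B 28-38 |
Completion: A=7  B=38  C=12  D=19  E=28
Turnaround (C−A): A=7  B=37  C=8  D=14  E=23
Waiting(A) = turnaround − burst = 7 − 7 = 0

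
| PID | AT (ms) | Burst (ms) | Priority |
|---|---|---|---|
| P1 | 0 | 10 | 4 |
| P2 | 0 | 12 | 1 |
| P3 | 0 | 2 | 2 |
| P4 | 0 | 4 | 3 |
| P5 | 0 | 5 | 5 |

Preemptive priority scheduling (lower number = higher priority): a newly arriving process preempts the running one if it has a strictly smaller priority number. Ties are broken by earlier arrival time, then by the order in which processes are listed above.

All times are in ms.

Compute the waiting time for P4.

14

Gantt: | P2 0-12 | P3 12-14 | P4 14-18 | P1 18-28 | P5 28-33 |
Completion: P1=28  P2=12  P3=14  P4=18  P5=33
Turnaround (C−A): P1=28  P2=12  P3=14  P4=18  P5=33
Waiting(P4) = turnaround − burst = 18 − 4 = 14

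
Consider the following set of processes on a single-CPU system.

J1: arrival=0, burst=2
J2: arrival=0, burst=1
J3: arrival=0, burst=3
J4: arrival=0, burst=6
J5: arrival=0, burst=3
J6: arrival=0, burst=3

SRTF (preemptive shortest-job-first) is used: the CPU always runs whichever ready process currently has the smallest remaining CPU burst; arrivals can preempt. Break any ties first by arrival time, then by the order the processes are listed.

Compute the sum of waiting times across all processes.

31

Timeline: | J2 0-1 | J1 1-3 | J3 3-6 | J5 6-9 | J6 9-12 | J4 12-18 |
Completion: J1=3  J2=1  J3=6  J4=18  J5=9  J6=12
Turnaround (C−A): J1=3  J2=1  J3=6  J4=18  J5=9  J6=12
Waiting = turnaround − burst: J1=1, J2=0, J3=3, J4=12, J5=6, J6=9
Total waiting = 1 + 0 + 3 + 12 + 6 + 9 = 31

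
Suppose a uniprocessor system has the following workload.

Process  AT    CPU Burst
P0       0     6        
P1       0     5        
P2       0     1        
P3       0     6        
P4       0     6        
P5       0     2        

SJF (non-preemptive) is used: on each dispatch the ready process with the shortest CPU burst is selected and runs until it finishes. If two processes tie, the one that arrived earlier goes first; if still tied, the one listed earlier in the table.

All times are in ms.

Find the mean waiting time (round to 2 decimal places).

Schedule: | P2 0-1 | P5 1-3 | P1 3-8 | P0 8-14 | P3 14-20 | P4 20-26 |
Completion: P0=14  P1=8  P2=1  P3=20  P4=26  P5=3
Waiting times: P0=8, P1=3, P2=0, P3=14, P4=20, P5=1
Average waiting = (8+3+0+14+20+1) / 6 = 46/6 = 7.67

7.67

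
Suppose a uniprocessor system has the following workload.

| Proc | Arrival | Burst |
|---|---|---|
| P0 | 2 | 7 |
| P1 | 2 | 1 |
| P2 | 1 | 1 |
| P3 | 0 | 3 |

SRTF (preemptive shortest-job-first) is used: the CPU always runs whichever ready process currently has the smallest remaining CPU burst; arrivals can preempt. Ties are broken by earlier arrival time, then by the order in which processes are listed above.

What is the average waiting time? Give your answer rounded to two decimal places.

1.25

Schedule: | P3 0-1 | P2 1-2 | P1 2-3 | P3 3-5 | P0 5-12 |
Completion: P0=12  P1=3  P2=2  P3=5
Waiting times: P0=3, P1=0, P2=0, P3=2
Average waiting = (3+0+0+2) / 4 = 5/4 = 1.25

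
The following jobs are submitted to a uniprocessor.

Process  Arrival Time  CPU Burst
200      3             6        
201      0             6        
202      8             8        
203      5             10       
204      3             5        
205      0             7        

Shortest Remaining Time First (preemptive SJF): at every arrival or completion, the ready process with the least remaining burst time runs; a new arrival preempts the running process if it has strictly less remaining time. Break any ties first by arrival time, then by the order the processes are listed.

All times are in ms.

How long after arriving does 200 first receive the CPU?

8

Timeline: | 201 0-6 | 204 6-11 | 200 11-17 | 205 17-24 | 202 24-32 | 203 32-42 |
Completion: 200=17  201=6  202=32  203=42  204=11  205=24
Turnaround (C−A): 200=14  201=6  202=24  203=37  204=8  205=24
Response(200) = first start − arrival = 11 − 3 = 8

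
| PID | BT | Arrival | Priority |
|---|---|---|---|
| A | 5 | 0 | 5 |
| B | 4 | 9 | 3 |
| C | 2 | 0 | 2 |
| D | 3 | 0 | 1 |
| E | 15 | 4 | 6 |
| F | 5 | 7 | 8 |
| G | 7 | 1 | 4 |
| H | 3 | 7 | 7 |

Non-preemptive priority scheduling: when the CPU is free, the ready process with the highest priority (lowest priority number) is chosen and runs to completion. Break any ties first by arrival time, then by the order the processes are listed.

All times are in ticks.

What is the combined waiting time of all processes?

Schedule: | D 0-3 | C 3-5 | G 5-12 | B 12-16 | A 16-21 | E 21-36 | H 36-39 | F 39-44 |
Completion: A=21  B=16  C=5  D=3  E=36  F=44  G=12  H=39
Turnaround (C−A): A=21  B=7  C=5  D=3  E=32  F=37  G=11  H=32
Waiting = turnaround − burst: A=16, B=3, C=3, D=0, E=17, F=32, G=4, H=29
Total waiting = 16 + 3 + 3 + 0 + 17 + 32 + 4 + 29 = 104

104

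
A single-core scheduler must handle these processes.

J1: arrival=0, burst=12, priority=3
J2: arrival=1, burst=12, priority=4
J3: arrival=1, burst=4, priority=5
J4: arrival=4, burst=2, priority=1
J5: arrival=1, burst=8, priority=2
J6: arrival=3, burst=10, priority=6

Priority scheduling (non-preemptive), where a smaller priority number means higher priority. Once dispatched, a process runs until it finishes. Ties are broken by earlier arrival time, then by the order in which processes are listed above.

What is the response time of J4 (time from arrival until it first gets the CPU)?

Schedule: | J1 0-12 | J4 12-14 | J5 14-22 | J2 22-34 | J3 34-38 | J6 38-48 |
Completion: J1=12  J2=34  J3=38  J4=14  J5=22  J6=48
Turnaround (C−A): J1=12  J2=33  J3=37  J4=10  J5=21  J6=45
Response(J4) = first start − arrival = 12 − 4 = 8

8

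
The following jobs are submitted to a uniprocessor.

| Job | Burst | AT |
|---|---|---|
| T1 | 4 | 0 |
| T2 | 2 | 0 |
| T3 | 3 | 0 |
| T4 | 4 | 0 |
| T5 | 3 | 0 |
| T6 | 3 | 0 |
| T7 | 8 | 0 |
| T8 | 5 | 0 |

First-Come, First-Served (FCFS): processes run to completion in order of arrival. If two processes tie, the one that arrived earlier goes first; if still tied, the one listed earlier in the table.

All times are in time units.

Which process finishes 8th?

Timeline: | T1 0-4 | T2 4-6 | T3 6-9 | T4 9-13 | T5 13-16 | T6 16-19 | T7 19-27 | T8 27-32 |
Completion: T1=4  T2=6  T3=9  T4=13  T5=16  T6=19  T7=27  T8=32
Finish order: T1 → T2 → T3 → T4 → T5 → T6 → T7 → T8

T8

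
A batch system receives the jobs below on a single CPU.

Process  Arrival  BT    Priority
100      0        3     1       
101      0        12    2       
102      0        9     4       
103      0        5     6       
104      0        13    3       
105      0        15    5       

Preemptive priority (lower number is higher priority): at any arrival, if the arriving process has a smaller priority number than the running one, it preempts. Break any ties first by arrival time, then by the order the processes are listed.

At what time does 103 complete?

Schedule: | 100 0-3 | 101 3-15 | 104 15-28 | 102 28-37 | 105 37-52 | 103 52-57 |
Completion: 100=3  101=15  102=37  103=57  104=28  105=52
Turnaround (C−A): 100=3  101=15  102=37  103=57  104=28  105=52

57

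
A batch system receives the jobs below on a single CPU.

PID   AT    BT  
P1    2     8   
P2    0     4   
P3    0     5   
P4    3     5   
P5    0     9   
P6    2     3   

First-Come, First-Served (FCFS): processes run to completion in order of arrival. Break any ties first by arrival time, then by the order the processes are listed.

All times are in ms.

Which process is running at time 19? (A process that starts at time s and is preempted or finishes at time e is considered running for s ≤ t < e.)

Gantt: | P2 0-4 | P3 4-9 | P5 9-18 | P1 18-26 | P6 26-29 | P4 29-34 |
Completion: P1=26  P2=4  P3=9  P4=34  P5=18  P6=29
Turnaround (C−A): P1=24  P2=4  P3=9  P4=31  P5=18  P6=27

P1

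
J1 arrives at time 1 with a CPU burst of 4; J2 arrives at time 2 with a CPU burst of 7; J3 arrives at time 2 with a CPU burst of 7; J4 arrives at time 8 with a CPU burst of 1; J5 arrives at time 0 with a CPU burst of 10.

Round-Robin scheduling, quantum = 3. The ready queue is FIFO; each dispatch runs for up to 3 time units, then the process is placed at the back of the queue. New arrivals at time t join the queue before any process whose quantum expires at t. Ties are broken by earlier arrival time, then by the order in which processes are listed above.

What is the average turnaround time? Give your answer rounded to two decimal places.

20.80

Gantt: | J5 0-3 | J1 3-6 | J2 6-9 | J3 9-12 | J5 12-15 | J1 15-16 | J4 16-17 | J2 17-20 | J3 20-23 | J5 23-26 | J2 26-27 | J3 27-28 | J5 28-29 |
Completion: J1=16  J2=27  J3=28  J4=17  J5=29
Turnaround (C−A): J1=15  J2=25  J3=26  J4=9  J5=29
Turnaround times: J1=15, J2=25, J3=26, J4=9, J5=29
Average turnaround = (15+25+26+9+29) / 5 = 104/5 = 20.80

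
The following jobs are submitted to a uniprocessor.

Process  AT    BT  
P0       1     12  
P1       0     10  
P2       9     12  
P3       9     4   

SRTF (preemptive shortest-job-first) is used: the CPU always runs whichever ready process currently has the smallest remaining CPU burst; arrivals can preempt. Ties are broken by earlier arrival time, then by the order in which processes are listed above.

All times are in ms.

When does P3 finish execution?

14

Timeline: | P1 0-10 | P3 10-14 | P0 14-26 | P2 26-38 |
Completion: P0=26  P1=10  P2=38  P3=14
Turnaround (C−A): P0=25  P1=10  P2=29  P3=5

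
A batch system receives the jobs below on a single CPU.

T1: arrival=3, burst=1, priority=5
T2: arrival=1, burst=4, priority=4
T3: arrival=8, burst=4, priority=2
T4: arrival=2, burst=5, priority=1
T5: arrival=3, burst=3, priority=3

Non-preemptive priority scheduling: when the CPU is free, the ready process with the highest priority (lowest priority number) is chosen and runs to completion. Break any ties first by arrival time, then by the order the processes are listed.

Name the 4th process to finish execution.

T5

Timeline: | idle 0-1 | T2 1-5 | T4 5-10 | T3 10-14 | T5 14-17 | T1 17-18 |
Completion: T1=18  T2=5  T3=14  T4=10  T5=17
Finish order: T2 → T4 → T3 → T5 → T1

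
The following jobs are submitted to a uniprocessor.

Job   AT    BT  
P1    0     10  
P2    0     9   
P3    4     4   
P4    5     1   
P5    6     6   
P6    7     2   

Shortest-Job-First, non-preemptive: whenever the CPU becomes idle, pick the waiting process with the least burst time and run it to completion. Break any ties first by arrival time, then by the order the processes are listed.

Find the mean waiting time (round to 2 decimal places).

7.83

Gantt: | P2 0-9 | P4 9-10 | P6 10-12 | P3 12-16 | P5 16-22 | P1 22-32 |
Completion: P1=32  P2=9  P3=16  P4=10  P5=22  P6=12
Waiting times: P1=22, P2=0, P3=8, P4=4, P5=10, P6=3
Average waiting = (22+0+8+4+10+3) / 6 = 47/6 = 7.83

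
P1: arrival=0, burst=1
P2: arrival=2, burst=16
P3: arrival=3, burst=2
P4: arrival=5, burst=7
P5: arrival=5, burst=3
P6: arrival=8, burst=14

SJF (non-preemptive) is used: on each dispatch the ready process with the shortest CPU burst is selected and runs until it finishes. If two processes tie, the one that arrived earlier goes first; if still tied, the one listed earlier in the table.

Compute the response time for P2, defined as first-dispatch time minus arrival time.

0

Schedule: | P1 0-1 | idle 1-2 | P2 2-18 | P3 18-20 | P5 20-23 | P4 23-30 | P6 30-44 |
Completion: P1=1  P2=18  P3=20  P4=30  P5=23  P6=44
Response(P2) = first start − arrival = 2 − 2 = 0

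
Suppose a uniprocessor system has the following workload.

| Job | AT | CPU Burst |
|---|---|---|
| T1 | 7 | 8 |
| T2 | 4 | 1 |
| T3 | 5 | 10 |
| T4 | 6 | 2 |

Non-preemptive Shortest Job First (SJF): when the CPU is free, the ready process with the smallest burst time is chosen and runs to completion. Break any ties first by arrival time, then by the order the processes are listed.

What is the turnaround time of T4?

Timeline: | idle 0-4 | T2 4-5 | T3 5-15 | T4 15-17 | T1 17-25 |
Completion: T1=25  T2=5  T3=15  T4=17
Turnaround(T4) = completion − arrival = 17 − 6 = 11

11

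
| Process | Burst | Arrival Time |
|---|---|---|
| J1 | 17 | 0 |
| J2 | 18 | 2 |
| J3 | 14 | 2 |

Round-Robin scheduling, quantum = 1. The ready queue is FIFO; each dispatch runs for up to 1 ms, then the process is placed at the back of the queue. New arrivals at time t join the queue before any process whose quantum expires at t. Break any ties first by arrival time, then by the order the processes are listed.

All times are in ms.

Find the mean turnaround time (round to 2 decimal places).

44.67

Schedule: | J1 0-2 | J2 2-3 | J3 3-4 | J1 4-5 | J2 5-6 | J3 6-7 | J1 7-8 | J2 8-9 | J3 9-10 | J1 10-11 | J2 11-12 | J3 12-13 | J1 13-14 | J2 14-15 | J3 15-16 | J1 16-17 | J2 17-18 | J3 18-19 | J1 19-20 | J2 20-21 | J3 21-22 | J1 22-23 | J2 23-24 | J3 24-25 | J1 25-26 | J2 26-27 | J3 27-28 | J1 28-29 | J2 29-30 | J3 30-31 | J1 31-32 | J2 32-33 | J3 33-34 | J1 34-35 | J2 35-36 | J3 36-37 | J1 37-38 | J2 38-39 | J3 39-40 | J1 40-41 | J2 41-42 | J3 42-43 | J1 43-44 | J2 44-45 | J1 45-46 | J2 46-49 |
Completion: J1=46  J2=49  J3=43
Turnaround times: J1=46, J2=47, J3=41
Average turnaround = (46+47+41) / 3 = 134/3 = 44.67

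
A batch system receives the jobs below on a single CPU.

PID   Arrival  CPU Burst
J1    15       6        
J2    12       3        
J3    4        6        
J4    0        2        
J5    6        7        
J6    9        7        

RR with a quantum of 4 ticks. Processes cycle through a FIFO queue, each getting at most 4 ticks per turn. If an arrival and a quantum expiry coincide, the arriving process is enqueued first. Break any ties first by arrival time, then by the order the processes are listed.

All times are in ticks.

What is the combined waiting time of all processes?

Timeline: | J4 0-2 | idle 2-4 | J3 4-8 | J5 8-12 | J3 12-14 | J6 14-18 | J2 18-21 | J5 21-24 | J1 24-28 | J6 28-31 | J1 31-33 |
Completion: J1=33  J2=21  J3=14  J4=2  J5=24  J6=31
Waiting = turnaround − burst: J1=12, J2=6, J3=4, J4=0, J5=11, J6=15
Total waiting = 12 + 6 + 4 + 0 + 11 + 15 = 48

48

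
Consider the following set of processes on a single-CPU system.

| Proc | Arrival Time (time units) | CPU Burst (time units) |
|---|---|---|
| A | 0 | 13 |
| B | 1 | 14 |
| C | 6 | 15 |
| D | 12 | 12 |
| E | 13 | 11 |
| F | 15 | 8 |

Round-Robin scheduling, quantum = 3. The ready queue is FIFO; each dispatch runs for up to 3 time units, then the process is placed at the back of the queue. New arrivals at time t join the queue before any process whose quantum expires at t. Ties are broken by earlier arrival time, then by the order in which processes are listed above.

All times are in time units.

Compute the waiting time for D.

Timeline: | A 0-3 | B 3-6 | A 6-9 | C 9-12 | B 12-15 | A 15-18 | D 18-21 | C 21-24 | E 24-27 | F 27-30 | B 30-33 | A 33-36 | D 36-39 | C 39-42 | E 42-45 | F 45-48 | B 48-51 | A 51-52 | D 52-55 | C 55-58 | E 58-61 | F 61-63 | B 63-65 | D 65-68 | C 68-71 | E 71-73 |
Completion: A=52  B=65  C=71  D=68  E=73  F=63
Waiting(D) = turnaround − burst = 56 − 12 = 44

44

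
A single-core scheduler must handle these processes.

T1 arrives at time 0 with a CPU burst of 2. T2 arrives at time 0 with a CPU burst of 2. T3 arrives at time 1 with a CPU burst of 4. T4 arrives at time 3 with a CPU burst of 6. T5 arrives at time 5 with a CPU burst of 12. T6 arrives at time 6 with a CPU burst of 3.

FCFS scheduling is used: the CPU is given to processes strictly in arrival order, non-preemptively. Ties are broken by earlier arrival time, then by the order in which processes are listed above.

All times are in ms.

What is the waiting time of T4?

5

Schedule: | T1 0-2 | T2 2-4 | T3 4-8 | T4 8-14 | T5 14-26 | T6 26-29 |
Completion: T1=2  T2=4  T3=8  T4=14  T5=26  T6=29
Turnaround (C−A): T1=2  T2=4  T3=7  T4=11  T5=21  T6=23
Waiting(T4) = turnaround − burst = 11 − 6 = 5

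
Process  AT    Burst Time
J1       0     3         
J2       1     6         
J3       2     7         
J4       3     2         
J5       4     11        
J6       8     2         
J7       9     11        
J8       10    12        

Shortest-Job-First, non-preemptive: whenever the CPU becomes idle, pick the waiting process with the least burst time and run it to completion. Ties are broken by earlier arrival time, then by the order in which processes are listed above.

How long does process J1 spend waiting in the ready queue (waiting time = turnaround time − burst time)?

0

Timeline: | J1 0-3 | J4 3-5 | J2 5-11 | J6 11-13 | J3 13-20 | J5 20-31 | J7 31-42 | J8 42-54 |
Completion: J1=3  J2=11  J3=20  J4=5  J5=31  J6=13  J7=42  J8=54
Turnaround (C−A): J1=3  J2=10  J3=18  J4=2  J5=27  J6=5  J7=33  J8=44
Waiting(J1) = turnaround − burst = 3 − 3 = 0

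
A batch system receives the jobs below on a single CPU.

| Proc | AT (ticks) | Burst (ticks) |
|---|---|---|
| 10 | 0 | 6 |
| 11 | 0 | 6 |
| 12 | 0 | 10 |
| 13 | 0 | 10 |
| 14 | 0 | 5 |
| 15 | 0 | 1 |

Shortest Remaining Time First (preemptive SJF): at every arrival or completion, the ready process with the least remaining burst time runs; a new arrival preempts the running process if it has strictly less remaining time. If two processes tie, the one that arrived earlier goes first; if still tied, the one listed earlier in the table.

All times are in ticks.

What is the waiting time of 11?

12

Schedule: | 15 0-1 | 14 1-6 | 10 6-12 | 11 12-18 | 12 18-28 | 13 28-38 |
Completion: 10=12  11=18  12=28  13=38  14=6  15=1
Turnaround (C−A): 10=12  11=18  12=28  13=38  14=6  15=1
Waiting(11) = turnaround − burst = 18 − 6 = 12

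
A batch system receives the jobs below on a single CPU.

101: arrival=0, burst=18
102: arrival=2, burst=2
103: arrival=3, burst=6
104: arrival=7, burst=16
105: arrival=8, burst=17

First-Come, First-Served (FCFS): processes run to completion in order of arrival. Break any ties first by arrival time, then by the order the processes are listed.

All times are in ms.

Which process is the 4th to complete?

Gantt: | 101 0-18 | 102 18-20 | 103 20-26 | 104 26-42 | 105 42-59 |
Completion: 101=18  102=20  103=26  104=42  105=59
Turnaround (C−A): 101=18  102=18  103=23  104=35  105=51
Finish order: 101 → 102 → 103 → 104 → 105

104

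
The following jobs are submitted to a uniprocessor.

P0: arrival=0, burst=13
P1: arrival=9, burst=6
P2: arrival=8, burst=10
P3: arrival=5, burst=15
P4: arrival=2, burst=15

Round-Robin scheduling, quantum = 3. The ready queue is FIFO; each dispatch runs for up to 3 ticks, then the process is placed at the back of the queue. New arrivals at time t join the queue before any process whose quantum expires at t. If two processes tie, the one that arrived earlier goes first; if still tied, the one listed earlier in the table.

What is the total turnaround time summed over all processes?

231

Schedule: | P0 0-3 | P4 3-6 | P0 6-9 | P3 9-12 | P4 12-15 | P2 15-18 | P1 18-21 | P0 21-24 | P3 24-27 | P4 27-30 | P2 30-33 | P1 33-36 | P0 36-39 | P3 39-42 | P4 42-45 | P2 45-48 | P0 48-49 | P3 49-52 | P4 52-55 | P2 55-56 | P3 56-59 |
Completion: P0=49  P1=36  P2=56  P3=59  P4=55
Turnaround (C−A): P0=49  P1=27  P2=48  P3=54  P4=53
Turnaround = completion − arrival: P0=49, P1=27, P2=48, P3=54, P4=53
Total turnaround = 49 + 27 + 48 + 54 + 53 = 231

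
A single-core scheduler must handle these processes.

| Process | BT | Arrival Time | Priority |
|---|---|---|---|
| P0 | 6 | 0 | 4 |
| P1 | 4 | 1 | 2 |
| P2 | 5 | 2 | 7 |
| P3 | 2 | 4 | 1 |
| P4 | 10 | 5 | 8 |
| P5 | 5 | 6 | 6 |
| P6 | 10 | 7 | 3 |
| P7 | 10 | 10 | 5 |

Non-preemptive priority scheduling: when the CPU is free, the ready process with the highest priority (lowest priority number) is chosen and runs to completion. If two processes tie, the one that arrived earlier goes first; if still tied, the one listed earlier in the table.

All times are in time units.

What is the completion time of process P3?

Gantt: | P0 0-6 | P3 6-8 | P1 8-12 | P6 12-22 | P7 22-32 | P5 32-37 | P2 37-42 | P4 42-52 |
Completion: P0=6  P1=12  P2=42  P3=8  P4=52  P5=37  P6=22  P7=32
Turnaround (C−A): P0=6  P1=11  P2=40  P3=4  P4=47  P5=31  P6=15  P7=22

8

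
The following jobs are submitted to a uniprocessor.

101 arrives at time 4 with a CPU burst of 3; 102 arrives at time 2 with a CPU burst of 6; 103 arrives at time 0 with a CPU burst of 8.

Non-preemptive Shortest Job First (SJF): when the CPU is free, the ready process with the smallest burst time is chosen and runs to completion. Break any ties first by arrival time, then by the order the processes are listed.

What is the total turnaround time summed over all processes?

Timeline: | 103 0-8 | 101 8-11 | 102 11-17 |
Completion: 101=11  102=17  103=8
Turnaround (C−A): 101=7  102=15  103=8
Turnaround = completion − arrival: 101=7, 102=15, 103=8
Total turnaround = 7 + 15 + 8 = 30

30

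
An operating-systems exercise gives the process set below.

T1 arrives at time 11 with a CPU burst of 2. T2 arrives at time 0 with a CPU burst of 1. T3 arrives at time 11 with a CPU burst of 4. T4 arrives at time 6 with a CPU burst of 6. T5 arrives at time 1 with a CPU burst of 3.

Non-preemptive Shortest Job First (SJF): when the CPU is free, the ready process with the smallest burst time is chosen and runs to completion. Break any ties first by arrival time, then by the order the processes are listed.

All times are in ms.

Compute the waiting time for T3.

3

Schedule: | T2 0-1 | T5 1-4 | idle 4-6 | T4 6-12 | T1 12-14 | T3 14-18 |
Completion: T1=14  T2=1  T3=18  T4=12  T5=4
Turnaround (C−A): T1=3  T2=1  T3=7  T4=6  T5=3
Waiting(T3) = turnaround − burst = 7 − 4 = 3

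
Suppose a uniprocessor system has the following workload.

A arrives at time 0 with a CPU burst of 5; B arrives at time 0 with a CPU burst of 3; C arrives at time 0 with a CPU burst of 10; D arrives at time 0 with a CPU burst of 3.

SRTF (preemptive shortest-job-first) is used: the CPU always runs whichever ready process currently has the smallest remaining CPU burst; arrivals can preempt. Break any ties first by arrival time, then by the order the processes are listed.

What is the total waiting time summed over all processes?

Schedule: | B 0-3 | D 3-6 | A 6-11 | C 11-21 |
Completion: A=11  B=3  C=21  D=6
Waiting = turnaround − burst: A=6, B=0, C=11, D=3
Total waiting = 6 + 0 + 11 + 3 = 20

20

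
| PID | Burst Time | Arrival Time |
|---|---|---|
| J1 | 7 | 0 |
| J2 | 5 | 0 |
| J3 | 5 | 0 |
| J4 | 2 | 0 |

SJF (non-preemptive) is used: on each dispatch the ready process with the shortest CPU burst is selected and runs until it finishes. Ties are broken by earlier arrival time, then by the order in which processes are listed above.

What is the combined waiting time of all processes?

21

Schedule: | J4 0-2 | J2 2-7 | J3 7-12 | J1 12-19 |
Completion: J1=19  J2=7  J3=12  J4=2
Waiting = turnaround − burst: J1=12, J2=2, J3=7, J4=0
Total waiting = 12 + 2 + 7 + 0 = 21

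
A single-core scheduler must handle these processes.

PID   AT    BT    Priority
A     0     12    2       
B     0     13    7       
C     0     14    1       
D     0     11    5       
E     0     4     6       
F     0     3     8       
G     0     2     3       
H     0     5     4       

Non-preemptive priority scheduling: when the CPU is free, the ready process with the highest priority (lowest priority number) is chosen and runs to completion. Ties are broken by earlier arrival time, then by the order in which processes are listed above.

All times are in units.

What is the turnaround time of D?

Gantt: | C 0-14 | A 14-26 | G 26-28 | H 28-33 | D 33-44 | E 44-48 | B 48-61 | F 61-64 |
Completion: A=26  B=61  C=14  D=44  E=48  F=64  G=28  H=33
Turnaround (C−A): A=26  B=61  C=14  D=44  E=48  F=64  G=28  H=33
Turnaround(D) = completion − arrival = 44 − 0 = 44

44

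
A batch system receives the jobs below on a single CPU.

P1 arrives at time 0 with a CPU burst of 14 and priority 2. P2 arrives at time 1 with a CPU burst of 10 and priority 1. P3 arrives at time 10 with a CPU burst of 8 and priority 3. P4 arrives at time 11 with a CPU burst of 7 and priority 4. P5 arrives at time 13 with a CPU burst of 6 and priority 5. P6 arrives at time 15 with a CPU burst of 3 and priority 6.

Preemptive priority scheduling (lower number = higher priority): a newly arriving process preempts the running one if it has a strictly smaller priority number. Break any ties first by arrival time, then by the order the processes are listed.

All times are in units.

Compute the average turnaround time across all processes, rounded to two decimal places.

24.83

Schedule: | P1 0-1 | P2 1-11 | P1 11-24 | P3 24-32 | P4 32-39 | P5 39-45 | P6 45-48 |
Completion: P1=24  P2=11  P3=32  P4=39  P5=45  P6=48
Turnaround times: P1=24, P2=10, P3=22, P4=28, P5=32, P6=33
Average turnaround = (24+10+22+28+32+33) / 6 = 149/6 = 24.83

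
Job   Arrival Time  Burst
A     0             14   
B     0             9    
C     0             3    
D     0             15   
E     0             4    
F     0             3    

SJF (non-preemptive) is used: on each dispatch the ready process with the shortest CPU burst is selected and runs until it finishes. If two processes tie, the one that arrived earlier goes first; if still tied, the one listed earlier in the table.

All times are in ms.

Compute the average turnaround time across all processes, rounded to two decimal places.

19.83

Timeline: | C 0-3 | F 3-6 | E 6-10 | B 10-19 | A 19-33 | D 33-48 |
Completion: A=33  B=19  C=3  D=48  E=10  F=6
Turnaround times: A=33, B=19, C=3, D=48, E=10, F=6
Average turnaround = (33+19+3+48+10+6) / 6 = 119/6 = 19.83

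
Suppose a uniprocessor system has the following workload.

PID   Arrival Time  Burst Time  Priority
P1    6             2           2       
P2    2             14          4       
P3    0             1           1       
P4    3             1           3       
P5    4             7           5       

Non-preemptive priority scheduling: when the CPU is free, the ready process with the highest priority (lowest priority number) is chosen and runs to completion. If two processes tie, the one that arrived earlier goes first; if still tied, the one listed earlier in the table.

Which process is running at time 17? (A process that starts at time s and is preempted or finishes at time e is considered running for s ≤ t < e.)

Schedule: | P3 0-1 | idle 1-2 | P2 2-16 | P1 16-18 | P4 18-19 | P5 19-26 |
Completion: P1=18  P2=16  P3=1  P4=19  P5=26
Turnaround (C−A): P1=12  P2=14  P3=1  P4=16  P5=22

P1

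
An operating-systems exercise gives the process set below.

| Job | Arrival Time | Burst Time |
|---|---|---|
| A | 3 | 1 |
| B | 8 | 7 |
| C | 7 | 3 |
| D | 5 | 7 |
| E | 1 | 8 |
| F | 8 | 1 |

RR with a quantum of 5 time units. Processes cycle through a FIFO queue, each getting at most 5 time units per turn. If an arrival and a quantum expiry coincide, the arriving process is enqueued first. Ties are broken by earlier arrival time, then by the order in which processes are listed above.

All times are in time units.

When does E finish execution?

15

Schedule: | idle 0-1 | E 1-6 | A 6-7 | D 7-12 | E 12-15 | C 15-18 | B 18-23 | F 23-24 | D 24-26 | B 26-28 |
Completion: A=7  B=28  C=18  D=26  E=15  F=24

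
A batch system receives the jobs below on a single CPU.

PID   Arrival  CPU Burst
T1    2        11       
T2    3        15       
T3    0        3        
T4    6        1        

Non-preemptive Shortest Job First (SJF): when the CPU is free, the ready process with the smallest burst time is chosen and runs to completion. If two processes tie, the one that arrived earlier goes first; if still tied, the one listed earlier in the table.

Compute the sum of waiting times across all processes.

21

Timeline: | T3 0-3 | T1 3-14 | T4 14-15 | T2 15-30 |
Completion: T1=14  T2=30  T3=3  T4=15
Turnaround (C−A): T1=12  T2=27  T3=3  T4=9
Waiting = turnaround − burst: T1=1, T2=12, T3=0, T4=8
Total waiting = 1 + 12 + 0 + 8 = 21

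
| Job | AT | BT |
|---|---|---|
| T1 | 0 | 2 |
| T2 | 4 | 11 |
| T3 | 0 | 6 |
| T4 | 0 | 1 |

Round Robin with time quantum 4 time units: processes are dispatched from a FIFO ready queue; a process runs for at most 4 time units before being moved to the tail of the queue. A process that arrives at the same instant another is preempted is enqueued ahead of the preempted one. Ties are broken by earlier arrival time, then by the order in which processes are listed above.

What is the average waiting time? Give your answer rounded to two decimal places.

4.50

Schedule: | T1 0-2 | T3 2-6 | T4 6-7 | T2 7-11 | T3 11-13 | T2 13-20 |
Completion: T1=2  T2=20  T3=13  T4=7
Waiting times: T1=0, T2=5, T3=7, T4=6
Average waiting = (0+5+7+6) / 4 = 18/4 = 4.50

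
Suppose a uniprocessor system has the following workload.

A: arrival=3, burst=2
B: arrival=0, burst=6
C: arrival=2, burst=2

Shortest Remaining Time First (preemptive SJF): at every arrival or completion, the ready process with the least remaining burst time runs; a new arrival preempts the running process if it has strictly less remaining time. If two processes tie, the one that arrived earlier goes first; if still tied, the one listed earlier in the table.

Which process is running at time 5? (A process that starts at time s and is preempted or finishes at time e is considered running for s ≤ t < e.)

A

Timeline: | B 0-2 | C 2-4 | A 4-6 | B 6-10 |
Completion: A=6  B=10  C=4
Turnaround (C−A): A=3  B=10  C=2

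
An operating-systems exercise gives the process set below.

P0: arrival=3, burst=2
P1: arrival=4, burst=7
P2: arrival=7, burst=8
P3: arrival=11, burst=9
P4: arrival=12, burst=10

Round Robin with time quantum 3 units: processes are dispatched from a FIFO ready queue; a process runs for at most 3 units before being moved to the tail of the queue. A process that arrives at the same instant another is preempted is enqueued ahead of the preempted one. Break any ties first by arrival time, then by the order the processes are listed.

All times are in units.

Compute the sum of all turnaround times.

95

Schedule: | idle 0-3 | P0 3-5 | P1 5-8 | P2 8-11 | P1 11-14 | P3 14-17 | P2 17-20 | P4 20-23 | P1 23-24 | P3 24-27 | P2 27-29 | P4 29-32 | P3 32-35 | P4 35-39 |
Completion: P0=5  P1=24  P2=29  P3=35  P4=39
Turnaround (C−A): P0=2  P1=20  P2=22  P3=24  P4=27
Turnaround = completion − arrival: P0=2, P1=20, P2=22, P3=24, P4=27
Total turnaround = 2 + 20 + 22 + 24 + 27 = 95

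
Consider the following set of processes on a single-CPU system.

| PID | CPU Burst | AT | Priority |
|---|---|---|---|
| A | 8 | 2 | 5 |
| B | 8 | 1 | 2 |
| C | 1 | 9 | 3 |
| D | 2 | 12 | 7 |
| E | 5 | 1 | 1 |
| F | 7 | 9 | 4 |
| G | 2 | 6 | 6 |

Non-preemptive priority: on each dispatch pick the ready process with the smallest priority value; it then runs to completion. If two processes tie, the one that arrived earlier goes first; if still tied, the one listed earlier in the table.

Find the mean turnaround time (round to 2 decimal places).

16.14

Schedule: | idle 0-1 | E 1-6 | B 6-14 | C 14-15 | F 15-22 | A 22-30 | G 30-32 | D 32-34 |
Completion: A=30  B=14  C=15  D=34  E=6  F=22  G=32
Turnaround times: A=28, B=13, C=6, D=22, E=5, F=13, G=26
Average turnaround = (28+13+6+22+5+13+26) / 7 = 113/7 = 16.14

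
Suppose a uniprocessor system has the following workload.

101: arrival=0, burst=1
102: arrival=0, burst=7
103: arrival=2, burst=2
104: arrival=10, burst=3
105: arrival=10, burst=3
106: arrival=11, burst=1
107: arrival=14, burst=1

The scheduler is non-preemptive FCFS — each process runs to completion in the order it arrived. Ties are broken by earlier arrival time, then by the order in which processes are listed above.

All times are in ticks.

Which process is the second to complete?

102

Schedule: | 101 0-1 | 102 1-8 | 103 8-10 | 104 10-13 | 105 13-16 | 106 16-17 | 107 17-18 |
Completion: 101=1  102=8  103=10  104=13  105=16  106=17  107=18
Finish order: 101 → 102 → 103 → 104 → 105 → 106 → 107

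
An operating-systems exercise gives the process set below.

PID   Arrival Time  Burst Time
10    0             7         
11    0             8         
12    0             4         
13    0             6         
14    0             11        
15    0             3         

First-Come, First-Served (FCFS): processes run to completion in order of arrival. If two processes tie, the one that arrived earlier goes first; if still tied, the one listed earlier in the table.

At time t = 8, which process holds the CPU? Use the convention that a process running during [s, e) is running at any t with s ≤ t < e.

11

Schedule: | 10 0-7 | 11 7-15 | 12 15-19 | 13 19-25 | 14 25-36 | 15 36-39 |
Completion: 10=7  11=15  12=19  13=25  14=36  15=39
Turnaround (C−A): 10=7  11=15  12=19  13=25  14=36  15=39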